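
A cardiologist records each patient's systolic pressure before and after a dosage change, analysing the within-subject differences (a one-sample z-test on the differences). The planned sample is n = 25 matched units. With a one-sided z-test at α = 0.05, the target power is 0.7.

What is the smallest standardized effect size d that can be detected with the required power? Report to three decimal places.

d ≈ 0.434

Required noncentrality: δ = z_{0.05} + z_{0.30} = 1.645 + 0.524 = 2.169.
δ = d·√n ⇒ d = δ/√n = 2.169/√25 = 0.4339.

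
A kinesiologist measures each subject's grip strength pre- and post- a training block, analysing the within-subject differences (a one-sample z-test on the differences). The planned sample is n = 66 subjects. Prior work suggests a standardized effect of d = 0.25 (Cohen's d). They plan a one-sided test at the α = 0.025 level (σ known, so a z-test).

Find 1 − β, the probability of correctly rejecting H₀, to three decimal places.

Noncentrality parameter: δ = d·√n = 0.25 × √66 = 2.0310
Critical value for a one-sided test at α = 0.025: z_α = 1.960.
Power = P(Z > 1.960 − δ) = Φ(0.071) = 0.5283.

Power ≈ 0.528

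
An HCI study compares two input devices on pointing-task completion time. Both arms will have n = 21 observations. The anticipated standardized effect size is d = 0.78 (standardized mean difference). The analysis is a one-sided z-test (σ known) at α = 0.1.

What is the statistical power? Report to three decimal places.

Noncentrality parameter: δ = d·√(n/2) = 0.78 × √(21/2) = 2.5275
One-sided α = 0.1 → critical value z_{0.1} = 1.282.
Power = Φ(δ − 1.282) = Φ(1.246) = 0.8936.

Power ≈ 0.894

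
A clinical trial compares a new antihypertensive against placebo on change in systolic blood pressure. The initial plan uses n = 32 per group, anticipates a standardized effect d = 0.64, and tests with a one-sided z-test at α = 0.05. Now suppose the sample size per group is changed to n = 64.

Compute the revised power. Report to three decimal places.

Power ≈ 0.976

With n = 64 per group: δ = d·√(n/2) = 0.64 × √(64/2) = 3.6204. Critical value z_{0.05} = 1.645.
Revised power = Φ(δ − 1.645) = Φ(1.976) = 0.9759.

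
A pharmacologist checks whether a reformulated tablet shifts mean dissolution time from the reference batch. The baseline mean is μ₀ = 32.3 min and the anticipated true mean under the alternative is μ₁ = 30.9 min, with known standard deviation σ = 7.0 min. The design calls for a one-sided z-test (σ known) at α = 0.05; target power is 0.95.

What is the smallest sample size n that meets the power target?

Standardized effect: d = |μ₁ − μ₀| / σ = |30.9 − 32.3| / 7.0 = 0.2000
Set Φ(δ − 1.645) = 0.95; then δ − 1.645 = Φ⁻¹(0.95) = 1.645, giving δ = 3.290.
δ = d·√n ⇒ n = (δ/d)² = (3.290 / 0.2000)² = 270.55.
Round up to the next whole unit.

n = 271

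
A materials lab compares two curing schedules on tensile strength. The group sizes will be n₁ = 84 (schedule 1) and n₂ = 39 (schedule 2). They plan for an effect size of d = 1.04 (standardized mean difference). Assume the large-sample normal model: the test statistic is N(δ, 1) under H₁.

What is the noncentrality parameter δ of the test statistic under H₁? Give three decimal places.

The noncentrality parameter scales effect size by the design's sample-size factor: δ = d / √(1/n₁ + 1/n₂) = 1.04 / √(1/84 + 1/39) = 5.3673

δ ≈ 5.367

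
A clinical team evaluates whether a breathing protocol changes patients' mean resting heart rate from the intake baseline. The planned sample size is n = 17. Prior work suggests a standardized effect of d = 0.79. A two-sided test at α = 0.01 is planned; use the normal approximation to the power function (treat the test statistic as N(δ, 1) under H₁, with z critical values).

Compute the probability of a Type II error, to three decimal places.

β ≈ 0.248

Noncentrality parameter: δ = d·√n = 0.79 × √17 = 3.2573
Two-sided α = 0.01 → critical value z_{0.005} = 2.576.
Power = Φ(δ − 2.576) + Φ(−δ − 2.576) = Φ(0.681) + Φ(-5.833) = 0.7522 + 0.0000 = 0.7522.
Type II error: β = 1 − power = 1 − 0.7522 = 0.2478.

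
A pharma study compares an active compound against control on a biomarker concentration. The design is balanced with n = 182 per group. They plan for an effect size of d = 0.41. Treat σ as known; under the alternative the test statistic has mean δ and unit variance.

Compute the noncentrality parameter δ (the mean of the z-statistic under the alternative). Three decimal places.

δ ≈ 3.911

The noncentrality parameter scales effect size by the design's sample-size factor: δ = d·√(n/2) = 0.41 × √(182/2) = 3.9112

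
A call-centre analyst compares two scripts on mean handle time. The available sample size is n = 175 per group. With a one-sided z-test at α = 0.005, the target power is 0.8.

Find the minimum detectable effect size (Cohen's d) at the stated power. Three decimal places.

Required noncentrality: δ = z_{0.005} + z_{0.20} = 2.576 + 0.842 = 3.417.
δ = d·√(n/2) ⇒ d = δ/√(n/2) = 3.417/√(175/2) = 0.3653.

d ≈ 0.365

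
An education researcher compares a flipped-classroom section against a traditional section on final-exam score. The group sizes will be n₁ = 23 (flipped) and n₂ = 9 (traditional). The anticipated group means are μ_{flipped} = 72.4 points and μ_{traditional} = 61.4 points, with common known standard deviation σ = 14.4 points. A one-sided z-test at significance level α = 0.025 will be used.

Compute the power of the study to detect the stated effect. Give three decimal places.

Power ≈ 0.493

Standardized effect: d = |μ_{flipped} − μ_{traditional}| / σ = |72.4 − 61.4| / 14.4 = 0.7639
Noncentrality parameter: δ = d / √(1/n₁ + 1/n₂) = 0.7639 / √(1/23 + 1/9) = 1.9429
Critical value for a one-sided test at α = 0.025: z_α = 1.960.
Power = Φ(δ − 1.960) = Φ(-0.017) = 0.4932.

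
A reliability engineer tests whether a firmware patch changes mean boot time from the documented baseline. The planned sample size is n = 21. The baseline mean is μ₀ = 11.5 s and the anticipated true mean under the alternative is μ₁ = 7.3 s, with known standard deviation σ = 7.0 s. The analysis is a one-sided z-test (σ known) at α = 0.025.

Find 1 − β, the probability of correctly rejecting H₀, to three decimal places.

Standardized effect: d = |μ₁ − μ₀| / σ = |7.3 − 11.5| / 7.0 = 0.6000
Noncentrality parameter: δ = d·√n = 0.6000 × √21 = 2.7495
One-sided α = 0.025 → critical value z_{0.025} = 1.960.
Power = P(Z > 1.960 − δ) = Φ(0.790) = 0.7851.

Power ≈ 0.785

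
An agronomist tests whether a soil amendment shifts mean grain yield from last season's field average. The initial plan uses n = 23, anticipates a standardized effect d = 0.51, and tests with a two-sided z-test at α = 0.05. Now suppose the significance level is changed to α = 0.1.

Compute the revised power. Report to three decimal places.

Power ≈ 0.788

δ = d·√n = 0.51 × √23 = 2.4459 (unchanged). New critical value: z_{0.05} = 1.645.
Revised power = Φ(δ − 1.645) + Φ(−δ − 1.645) = Φ(0.801) + Φ(-4.091) = 0.7884 + 0.0000 = 0.7885.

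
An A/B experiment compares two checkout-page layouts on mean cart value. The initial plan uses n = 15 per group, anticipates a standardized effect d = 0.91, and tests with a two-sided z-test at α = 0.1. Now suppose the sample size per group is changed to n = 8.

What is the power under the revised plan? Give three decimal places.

Power ≈ 0.570

With n = 8 per group: δ = d·√(n/2) = 0.91 × √(8/2) = 1.8200. Critical value z_{0.05} = 1.645.
Revised power = Φ(δ − 1.645) + Φ(−δ − 1.645) = Φ(0.175) + Φ(-3.465) = 0.5695 + 0.0003 = 0.5698.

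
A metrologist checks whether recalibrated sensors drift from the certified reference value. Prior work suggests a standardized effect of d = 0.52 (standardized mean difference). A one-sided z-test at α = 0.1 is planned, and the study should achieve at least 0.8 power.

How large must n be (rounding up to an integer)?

n = 17

Set Φ(δ − 1.282) = 0.8; then δ − 1.282 = Φ⁻¹(0.8) = 0.842, giving δ = 2.123.
δ = d·√n ⇒ n = (δ/d)² = (2.123 / 0.52)² = 16.67.
Rounding up, n = 17.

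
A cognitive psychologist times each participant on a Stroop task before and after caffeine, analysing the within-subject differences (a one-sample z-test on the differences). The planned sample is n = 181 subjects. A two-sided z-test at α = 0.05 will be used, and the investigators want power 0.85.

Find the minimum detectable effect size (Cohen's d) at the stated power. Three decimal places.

d ≈ 0.223

Need Φ(δ − 1.960) = 0.85, so δ = 1.960 + 1.036 = 2.996.
(The second rejection-region term Φ(−δ − z_{α/2}) is negligible and dropped.)
δ = d·√n ⇒ d = δ/√n = 2.996/√181 = 0.2227.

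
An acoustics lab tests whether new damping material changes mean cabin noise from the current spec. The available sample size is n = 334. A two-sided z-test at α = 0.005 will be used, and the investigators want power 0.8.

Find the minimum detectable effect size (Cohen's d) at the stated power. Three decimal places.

Required noncentrality: δ = z_{0.0025} + z_{0.20} = 2.807 + 0.842 = 3.649.
(The second rejection-region term Φ(−δ − z_{α/2}) is negligible and dropped.)
δ = d·√n ⇒ d = δ/√n = 3.649/√334 = 0.1996.

d ≈ 0.200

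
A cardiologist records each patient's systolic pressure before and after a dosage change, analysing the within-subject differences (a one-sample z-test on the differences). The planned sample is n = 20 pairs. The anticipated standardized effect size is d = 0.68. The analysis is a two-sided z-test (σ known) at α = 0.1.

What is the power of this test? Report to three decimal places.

Power ≈ 0.919

Noncentrality parameter: δ = d·√n = 0.68 × √20 = 3.0411
Critical value for a two-sided test at α = 0.1: z_{α/2} = 1.645.
Power = Φ(δ − 1.645) + Φ(−δ − 1.645) = Φ(1.396) + Φ(-4.686) = 0.9187 + 0.0000 = 0.9187.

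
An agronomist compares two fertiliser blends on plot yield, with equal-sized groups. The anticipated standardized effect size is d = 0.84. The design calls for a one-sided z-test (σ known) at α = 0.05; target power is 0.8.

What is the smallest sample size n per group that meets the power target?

For power 0.8 need Φ(δ − z_{0.05}) = 0.8, so δ = z_{0.05} + z_{0.20} = 1.645 + 0.842 = 2.486.
δ = d·√(n/2) ⇒ n = 2(δ/d)² = 2 × (2.486 / 0.84)² = 17.52.
Rounding up, n = 18 per group.

n = 18 per group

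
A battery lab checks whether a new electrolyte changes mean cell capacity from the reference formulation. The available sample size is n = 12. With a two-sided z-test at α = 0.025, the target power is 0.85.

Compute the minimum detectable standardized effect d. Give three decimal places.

Required noncentrality: δ = z_{0.0125} + z_{0.15} = 2.241 + 1.036 = 3.278.
(The second rejection-region term Φ(−δ − z_{α/2}) is negligible and dropped.)
δ = d·√n ⇒ d = δ/√n = 3.278/√12 = 0.9462.

d ≈ 0.946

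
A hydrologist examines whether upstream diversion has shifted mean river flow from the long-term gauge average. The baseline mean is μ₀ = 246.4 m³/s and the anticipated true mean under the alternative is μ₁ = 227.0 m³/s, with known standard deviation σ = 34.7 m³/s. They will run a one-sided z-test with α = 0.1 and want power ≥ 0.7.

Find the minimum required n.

Standardized effect: d = |μ₁ − μ₀| / σ = |227.0 − 246.4| / 34.7 = 0.5591
Set Φ(δ − 1.282) = 0.7; then δ − 1.282 = Φ⁻¹(0.7) = 0.524, giving δ = 1.806.
δ = d·√n ⇒ n = (δ/d)² = (1.806 / 0.5591)² = 10.43.
Round up to the next whole unit.

n = 11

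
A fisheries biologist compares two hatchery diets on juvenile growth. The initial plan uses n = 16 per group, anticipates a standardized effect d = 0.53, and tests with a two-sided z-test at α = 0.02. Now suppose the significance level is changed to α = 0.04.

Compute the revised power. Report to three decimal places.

Power ≈ 0.290

δ = d·√(n/2) = 0.53 × √(16/2) = 1.4991 (unchanged). New critical value: z_{0.02} = 2.054.
Revised power = Φ(δ − 2.054) + Φ(−δ − 2.054) = Φ(-0.555) + Φ(-3.553) = 0.2896 + 0.0002 = 0.2897.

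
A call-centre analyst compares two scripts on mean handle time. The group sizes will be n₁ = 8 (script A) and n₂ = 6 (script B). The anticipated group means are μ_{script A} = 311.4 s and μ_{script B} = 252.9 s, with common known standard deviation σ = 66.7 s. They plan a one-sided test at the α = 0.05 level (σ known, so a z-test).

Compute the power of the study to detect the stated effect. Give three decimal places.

Standardized effect: d = |μ_{script A} − μ_{script B}| / σ = |311.4 − 252.9| / 66.7 = 0.8771
Noncentrality parameter: δ = d / √(1/n₁ + 1/n₂) = 0.8771 / √(1/8 + 1/6) = 1.6240
Critical value for a one-sided test at α = 0.05: z_α = 1.645.
Power = Φ(δ − 1.645) = Φ(-0.021) = 0.4917.

Power ≈ 0.492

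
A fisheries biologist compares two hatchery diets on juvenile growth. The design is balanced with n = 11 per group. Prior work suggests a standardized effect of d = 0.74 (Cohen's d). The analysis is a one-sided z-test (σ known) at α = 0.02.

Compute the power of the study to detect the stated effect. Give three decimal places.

Noncentrality parameter: δ = d·√(n/2) = 0.74 × √(11/2) = 1.7355
Critical value for a one-sided test at α = 0.02: z_α = 2.054.
Power = Φ(δ − 2.054) = Φ(-0.318) = 0.3751.

Power ≈ 0.375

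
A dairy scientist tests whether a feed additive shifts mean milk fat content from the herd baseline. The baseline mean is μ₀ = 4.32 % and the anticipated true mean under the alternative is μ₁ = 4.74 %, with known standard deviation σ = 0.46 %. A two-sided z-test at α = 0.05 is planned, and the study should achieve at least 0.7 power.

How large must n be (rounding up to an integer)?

Standardized effect: d = |μ₁ − μ₀| / σ = |4.74 − 4.32| / 0.46 = 0.9130
Set Φ(δ − 1.960) = 0.7; then δ − 1.960 = Φ⁻¹(0.7) = 0.524, giving δ = 2.484.
(For δ > 0 the lower-tail rejection region contributes negligibly to power, so the one-term inversion is standard.)
δ = d·√n ⇒ n = (δ/d)² = (2.484 / 0.9130)² = 7.40.
Rounding up, n = 8.

n = 8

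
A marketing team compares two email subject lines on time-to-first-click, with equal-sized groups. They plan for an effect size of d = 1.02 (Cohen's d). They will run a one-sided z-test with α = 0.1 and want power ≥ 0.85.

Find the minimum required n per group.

n = 11 per group

Set Φ(δ − 1.282) = 0.85; then δ − 1.282 = Φ⁻¹(0.85) = 1.036, giving δ = 2.318.
δ = d·√(n/2) ⇒ n = 2(δ/d)² = 2 × (2.318 / 1.02)² = 10.33.
Round up to the next whole unit.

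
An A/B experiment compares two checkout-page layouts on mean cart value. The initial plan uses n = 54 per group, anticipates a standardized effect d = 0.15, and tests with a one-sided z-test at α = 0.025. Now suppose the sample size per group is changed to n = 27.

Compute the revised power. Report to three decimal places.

With n = 27 per group: δ = d·√(n/2) = 0.15 × √(27/2) = 0.5511. Critical value z_{0.025} = 1.960.
Revised power = P(Z > 1.960 − δ) = Φ(-1.409) = 0.0794.

Power ≈ 0.079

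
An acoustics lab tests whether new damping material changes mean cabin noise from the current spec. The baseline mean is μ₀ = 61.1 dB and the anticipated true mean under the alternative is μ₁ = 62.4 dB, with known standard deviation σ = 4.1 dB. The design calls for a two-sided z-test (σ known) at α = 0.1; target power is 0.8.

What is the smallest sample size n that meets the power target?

Standardized effect: d = |μ₁ − μ₀| / σ = |62.4 − 61.1| / 4.1 = 0.3171
Set Φ(δ − 1.645) = 0.8; then δ − 1.645 = Φ⁻¹(0.8) = 0.842, giving δ = 2.486.
(The Φ(−δ − z_{α/2}) term is vanishingly small for δ > 0 and is dropped in the standard sample-size formula.)
δ = d·√n ⇒ n = (δ/d)² = (2.486 / 0.3171)² = 61.50.
Round up to the next whole unit.

n = 62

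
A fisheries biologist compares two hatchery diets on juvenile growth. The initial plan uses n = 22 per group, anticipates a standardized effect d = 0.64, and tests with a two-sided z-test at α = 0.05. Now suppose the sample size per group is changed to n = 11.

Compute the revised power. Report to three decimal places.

With n = 11 per group: δ = d·√(n/2) = 0.64 × √(11/2) = 1.5009. Critical value z_{0.025} = 1.960.
Revised power = Φ(δ − 1.960) + Φ(−δ − 1.960) = Φ(-0.459) + Φ(-3.461) = 0.3231 + 0.0003 = 0.3234.

Power ≈ 0.323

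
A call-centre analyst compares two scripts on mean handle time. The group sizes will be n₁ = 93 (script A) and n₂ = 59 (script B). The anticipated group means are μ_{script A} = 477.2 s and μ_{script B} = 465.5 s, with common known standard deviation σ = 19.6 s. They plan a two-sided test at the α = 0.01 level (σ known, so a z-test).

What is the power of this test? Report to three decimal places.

Standardized effect: d = |μ_{script A} − μ_{script B}| / σ = |477.2 − 465.5| / 19.6 = 0.5969
Noncentrality parameter: λ = d / √(1/n₁ + 1/n₂) = 0.5969 / √(1/93 + 1/59) = 3.5865
Two-sided α = 0.01 → critical value z_{0.005} = 2.576.
Power = Φ(λ − 2.576) + Φ(−λ − 2.576) = Φ(1.011) + Φ(-6.162) = 0.8439 + 0.0000 = 0.8439.

Power ≈ 0.844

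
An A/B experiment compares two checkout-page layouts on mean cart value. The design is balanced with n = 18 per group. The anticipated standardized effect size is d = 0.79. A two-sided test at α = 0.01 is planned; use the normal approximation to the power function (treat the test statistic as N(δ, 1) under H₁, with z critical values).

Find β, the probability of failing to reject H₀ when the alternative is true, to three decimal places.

Noncentrality parameter: δ = d·√(n/2) = 0.79 × √(18/2) = 2.3700
Critical value for a two-sided test at α = 0.01: z_{α/2} = 2.576.
Power = Φ(δ − 2.576) + Φ(−δ − 2.576) = Φ(-0.206) + Φ(-4.946) = 0.4185 + 0.0000 = 0.4185.
Type II error: β = 1 − power = 1 − 0.4185 = 0.5815.

β ≈ 0.582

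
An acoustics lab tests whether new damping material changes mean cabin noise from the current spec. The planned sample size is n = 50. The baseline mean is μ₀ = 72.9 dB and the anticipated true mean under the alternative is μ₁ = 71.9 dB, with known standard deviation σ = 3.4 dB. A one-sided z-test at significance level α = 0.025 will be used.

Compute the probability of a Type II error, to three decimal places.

β ≈ 0.452

Standardized effect: d = |μ₁ − μ₀| / σ = |71.9 − 72.9| / 3.4 = 0.2941
Noncentrality parameter: δ = d·√n = 0.2941 × √50 = 2.0797
Critical value for a one-sided test at α = 0.025: z_α = 1.960.
Power = Φ(δ − 1.960) = Φ(0.120) = 0.5477.
Type II error: β = 1 − power = 1 − 0.5477 = 0.4523.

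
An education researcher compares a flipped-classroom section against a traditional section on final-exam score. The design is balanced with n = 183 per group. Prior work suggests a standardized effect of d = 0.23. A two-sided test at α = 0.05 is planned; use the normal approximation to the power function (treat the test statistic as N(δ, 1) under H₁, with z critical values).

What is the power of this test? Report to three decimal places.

Power ≈ 0.595

Noncentrality parameter: δ = d·√(n/2) = 0.23 × √(183/2) = 2.2001
Critical value for a two-sided test at α = 0.05: z_{α/2} = 1.960.
Power = Φ(δ − 1.960) + Φ(−δ − 1.960) = Φ(0.240) + Φ(-4.160) = 0.5949 + 0.0000 = 0.5949.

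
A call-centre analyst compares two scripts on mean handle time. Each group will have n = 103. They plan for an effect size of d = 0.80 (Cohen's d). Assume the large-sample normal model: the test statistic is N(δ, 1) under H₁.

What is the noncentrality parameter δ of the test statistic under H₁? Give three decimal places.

δ ≈ 5.741

δ = d·√(n/2) = 0.80 × √(103/2) = 5.7411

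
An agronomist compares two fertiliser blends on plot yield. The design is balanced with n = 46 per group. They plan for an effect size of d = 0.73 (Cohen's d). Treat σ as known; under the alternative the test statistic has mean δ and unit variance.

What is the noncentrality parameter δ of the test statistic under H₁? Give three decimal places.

δ ≈ 3.501

The noncentrality parameter scales effect size by the design's sample-size factor: δ = d·√(n/2) = 0.73 × √(46/2) = 3.5010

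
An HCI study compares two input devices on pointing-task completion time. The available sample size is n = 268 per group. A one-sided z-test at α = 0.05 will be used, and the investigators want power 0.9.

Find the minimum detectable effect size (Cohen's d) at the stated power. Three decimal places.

Need Φ(δ − 1.645) = 0.9, so δ = 1.645 + 1.282 = 2.926.
δ = d·√(n/2) ⇒ d = δ/√(n/2) = 2.926/√(268/2) = 0.2528.

d ≈ 0.253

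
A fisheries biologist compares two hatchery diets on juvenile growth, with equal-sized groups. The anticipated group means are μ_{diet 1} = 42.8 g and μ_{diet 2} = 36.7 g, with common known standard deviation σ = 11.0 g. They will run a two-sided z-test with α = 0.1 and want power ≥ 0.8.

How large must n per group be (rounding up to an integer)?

n = 41 per group

Standardized effect: d = |μ_{diet 1} − μ_{diet 2}| / σ = |42.8 − 36.7| / 11.0 = 0.5545
For power 0.8 need Φ(δ − z_{0.05}) = 0.8, so δ = z_{0.05} + z_{0.20} = 1.645 + 0.842 = 2.486.
(The Φ(−δ − z_{α/2}) term is vanishingly small for δ > 0 and is dropped in the standard sample-size formula.)
δ = d·√(n/2) ⇒ n = 2(δ/d)² = 2 × (2.486 / 0.5545)² = 40.21.
Round up to the next whole unit.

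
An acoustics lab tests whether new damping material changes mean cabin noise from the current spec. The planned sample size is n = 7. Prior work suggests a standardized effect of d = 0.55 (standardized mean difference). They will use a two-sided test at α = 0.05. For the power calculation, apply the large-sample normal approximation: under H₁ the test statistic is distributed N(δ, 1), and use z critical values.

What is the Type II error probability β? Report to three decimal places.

Noncentrality parameter: δ = d·√n = 0.55 × √7 = 1.4552
Critical value for a two-sided test at α = 0.05: z_{α/2} = 1.960.
Power = Φ(δ − 1.960) + Φ(−δ − 1.960) = Φ(-0.505) + Φ(-3.415) = 0.3068 + 0.0003 = 0.3072.
Type II error: β = 1 − power = 1 − 0.3072 = 0.6928.

β ≈ 0.693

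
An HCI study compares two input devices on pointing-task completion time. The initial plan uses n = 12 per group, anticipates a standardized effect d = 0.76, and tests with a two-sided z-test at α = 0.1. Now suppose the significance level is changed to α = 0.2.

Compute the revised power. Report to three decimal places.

δ = d·√(n/2) = 0.76 × √(12/2) = 1.8616 (unchanged). New critical value: z_{0.1} = 1.282.
Revised power = Φ(δ − 1.282) + Φ(−δ − 1.282) = Φ(0.580) + Φ(-3.143) = 0.7191 + 0.0008 = 0.7199.

Power ≈ 0.720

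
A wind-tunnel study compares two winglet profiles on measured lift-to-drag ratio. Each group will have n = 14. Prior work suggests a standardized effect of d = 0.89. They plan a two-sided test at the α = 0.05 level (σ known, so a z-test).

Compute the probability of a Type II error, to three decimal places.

Noncentrality parameter: δ = d·√(n/2) = 0.89 × √(14/2) = 2.3547
Two-sided α = 0.05 → critical value z_{0.025} = 1.960.
Power = Φ(δ − 1.960) + Φ(−δ − 1.960) = Φ(0.395) + Φ(-4.315) = 0.6535 + 0.0000 = 0.6535.
Type II error: β = 1 − power = 1 − 0.6535 = 0.3465.

β ≈ 0.347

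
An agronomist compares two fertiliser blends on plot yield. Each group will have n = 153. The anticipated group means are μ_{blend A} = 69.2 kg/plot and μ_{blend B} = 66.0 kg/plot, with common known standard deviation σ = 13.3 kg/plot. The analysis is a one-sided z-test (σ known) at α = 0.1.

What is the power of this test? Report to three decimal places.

Power ≈ 0.795

Standardized effect: d = |μ_{blend A} − μ_{blend B}| / σ = |69.2 − 66.0| / 13.3 = 0.2406
Noncentrality parameter: δ = d·√(n/2) = 0.2406 × √(153/2) = 2.1044
One-sided α = 0.1 → critical value z_{0.1} = 1.282.
Power = Φ(δ − 1.282) = Φ(0.823) = 0.7947.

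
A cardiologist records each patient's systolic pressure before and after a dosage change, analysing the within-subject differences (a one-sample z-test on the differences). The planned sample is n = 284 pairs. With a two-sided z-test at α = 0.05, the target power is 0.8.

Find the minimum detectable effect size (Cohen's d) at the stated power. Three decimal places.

d ≈ 0.166

Need Φ(δ − 1.960) = 0.8, so δ = 1.960 + 0.842 = 2.802.
(The second rejection-region term Φ(−δ − z_{α/2}) is negligible and dropped.)
δ = d·√n ⇒ d = δ/√n = 2.802/√284 = 0.1662.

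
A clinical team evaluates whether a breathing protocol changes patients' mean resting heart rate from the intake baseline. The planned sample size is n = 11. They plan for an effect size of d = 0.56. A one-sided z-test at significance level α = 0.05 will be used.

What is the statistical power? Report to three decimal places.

Power ≈ 0.584

Noncentrality parameter: δ = d·√n = 0.56 × √11 = 1.8573
One-sided α = 0.05 → critical value z_{0.05} = 1.645.
Power = Φ(δ − 1.645) = Φ(0.212) = 0.5841.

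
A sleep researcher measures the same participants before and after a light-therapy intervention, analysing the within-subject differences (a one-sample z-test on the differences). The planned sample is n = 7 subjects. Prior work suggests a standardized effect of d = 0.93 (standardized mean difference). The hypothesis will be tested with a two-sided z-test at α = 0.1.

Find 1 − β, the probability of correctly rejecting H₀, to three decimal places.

Noncentrality parameter: δ = d·√n = 0.93 × √7 = 2.4605
Two-sided α = 0.1 → critical value z_{0.05} = 1.645.
Power = Φ(δ − 1.645) + Φ(−δ − 1.645) = Φ(0.816) + Φ(-4.105) = 0.7927 + 0.0000 = 0.7927.

Power ≈ 0.793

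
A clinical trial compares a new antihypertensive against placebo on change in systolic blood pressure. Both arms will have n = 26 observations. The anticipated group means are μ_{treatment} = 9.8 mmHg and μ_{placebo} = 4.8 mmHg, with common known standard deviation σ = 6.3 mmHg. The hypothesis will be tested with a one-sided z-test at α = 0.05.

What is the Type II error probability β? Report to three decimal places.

β ≈ 0.112

Standardized effect: d = |μ_{treatment} − μ_{placebo}| / σ = |9.8 − 4.8| / 6.3 = 0.7937
Noncentrality parameter: δ = d·√(n/2) = 0.7937 × √(26/2) = 2.8615
One-sided α = 0.05 → critical value z_{0.05} = 1.645.
Power = P(Z > 1.645 − δ) = Φ(1.217) = 0.8881.
Type II error: β = 1 − power = 1 − 0.8881 = 0.1119.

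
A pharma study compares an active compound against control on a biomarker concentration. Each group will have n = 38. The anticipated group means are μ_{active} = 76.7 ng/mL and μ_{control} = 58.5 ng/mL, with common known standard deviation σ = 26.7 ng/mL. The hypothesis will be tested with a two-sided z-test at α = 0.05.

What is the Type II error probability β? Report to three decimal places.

β ≈ 0.156

Standardized effect: d = |μ_{active} − μ_{control}| / σ = |76.7 − 58.5| / 26.7 = 0.6816
Noncentrality parameter: δ = d·√(n/2) = 0.6816 × √(38/2) = 2.9712
Two-sided α = 0.05 → critical value z_{0.025} = 1.960.
Power = Φ(δ − 1.960) + Φ(−δ − 1.960) = Φ(1.011) + Φ(-4.931) = 0.8441 + 0.0000 = 0.8441.
Type II error: β = 1 − power = 1 − 0.8441 = 0.1559.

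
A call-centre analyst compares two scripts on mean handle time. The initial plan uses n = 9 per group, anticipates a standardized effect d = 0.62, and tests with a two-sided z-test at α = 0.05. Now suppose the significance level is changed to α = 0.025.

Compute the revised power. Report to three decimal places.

Power ≈ 0.177

δ = d·√(n/2) = 0.62 × √(9/2) = 1.3152 (unchanged). New critical value: z_{0.0125} = 2.241.
Revised power = Φ(δ − 2.241) + Φ(−δ − 2.241) = Φ(-0.926) + Φ(-3.557) = 0.1772 + 0.0002 = 0.1774.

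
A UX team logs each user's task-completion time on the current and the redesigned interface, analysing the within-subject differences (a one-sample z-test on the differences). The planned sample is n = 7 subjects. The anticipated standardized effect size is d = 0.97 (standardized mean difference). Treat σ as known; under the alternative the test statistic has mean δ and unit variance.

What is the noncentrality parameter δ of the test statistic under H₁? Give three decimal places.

The noncentrality parameter scales effect size by the design's sample-size factor: δ = d·√n = 0.97 × √7 = 2.5664

δ ≈ 2.566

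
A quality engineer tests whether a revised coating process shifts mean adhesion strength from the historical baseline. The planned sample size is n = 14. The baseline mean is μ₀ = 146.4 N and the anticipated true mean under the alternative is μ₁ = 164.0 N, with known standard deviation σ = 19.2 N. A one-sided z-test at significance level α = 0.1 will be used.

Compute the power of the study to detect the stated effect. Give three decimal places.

Power ≈ 0.984

Standardized effect: d = |μ₁ − μ₀| / σ = |164.0 − 146.4| / 19.2 = 0.9167
Noncentrality parameter: δ = d·√n = 0.9167 × √14 = 3.4299
Critical value for a one-sided test at α = 0.1: z_α = 1.282.
Power = P(Z > 1.282 − δ) = Φ(2.148) = 0.9842.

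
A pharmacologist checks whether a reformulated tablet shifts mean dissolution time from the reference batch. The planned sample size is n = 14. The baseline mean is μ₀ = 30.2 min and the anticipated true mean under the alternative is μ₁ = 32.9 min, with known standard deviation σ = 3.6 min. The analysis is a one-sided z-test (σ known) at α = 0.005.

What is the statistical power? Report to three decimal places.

Standardized effect: d = |μ₁ − μ₀| / σ = |32.9 − 30.2| / 3.6 = 0.7500
Noncentrality parameter: δ = d·√n = 0.7500 × √14 = 2.8062
One-sided α = 0.005 → critical value z_{0.005} = 2.576.
Power = Φ(δ − 2.576) = Φ(0.230) = 0.5911.

Power ≈ 0.591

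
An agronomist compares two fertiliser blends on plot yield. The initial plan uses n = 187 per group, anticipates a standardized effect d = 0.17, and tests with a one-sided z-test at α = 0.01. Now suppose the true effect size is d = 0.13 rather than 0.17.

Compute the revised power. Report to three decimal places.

With d = 0.13: δ = d·√(n/2) = 0.13 × √(187/2) = 1.2570. Critical value z_{0.01} = 2.326.
Revised power = P(Z > 2.326 − δ) = Φ(-1.069) = 0.1425.

Power ≈ 0.142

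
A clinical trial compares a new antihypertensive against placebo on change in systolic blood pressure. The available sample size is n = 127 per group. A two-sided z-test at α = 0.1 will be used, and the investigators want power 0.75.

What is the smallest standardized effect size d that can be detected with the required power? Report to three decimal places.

Need Φ(δ − 1.645) = 0.75, so δ = 1.645 + 0.674 = 2.319.
(The second rejection-region term Φ(−δ − z_{α/2}) is negligible and dropped.)
δ = d·√(n/2) ⇒ d = δ/√(n/2) = 2.319/√(127/2) = 0.2911.

d ≈ 0.291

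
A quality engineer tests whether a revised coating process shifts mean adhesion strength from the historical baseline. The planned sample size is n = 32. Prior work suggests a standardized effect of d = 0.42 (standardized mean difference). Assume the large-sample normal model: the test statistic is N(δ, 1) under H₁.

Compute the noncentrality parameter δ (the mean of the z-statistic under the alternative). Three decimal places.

The noncentrality parameter scales effect size by the design's sample-size factor: δ = d·√n = 0.42 × √32 = 2.3759

δ ≈ 2.376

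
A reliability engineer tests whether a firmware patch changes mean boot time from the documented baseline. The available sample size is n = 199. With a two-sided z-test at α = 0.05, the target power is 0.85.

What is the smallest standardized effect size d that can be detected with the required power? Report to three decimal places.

Need Φ(δ − 1.960) = 0.85, so δ = 1.960 + 1.036 = 2.996.
(Lower-tail contribution to power is negligible for δ > 0.)
δ = d·√n ⇒ d = δ/√n = 2.996/√199 = 0.2124.

d ≈ 0.212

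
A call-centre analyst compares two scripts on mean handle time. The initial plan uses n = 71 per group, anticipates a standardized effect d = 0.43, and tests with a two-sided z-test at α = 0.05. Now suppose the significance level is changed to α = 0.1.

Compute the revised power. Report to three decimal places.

Power ≈ 0.820

δ = d·√(n/2) = 0.43 × √(71/2) = 2.5620 (unchanged). New critical value: z_{0.05} = 1.645.
Revised power = Φ(δ − 1.645) + Φ(−δ − 1.645) = Φ(0.917) + Φ(-4.207) = 0.8205 + 0.0000 = 0.8205.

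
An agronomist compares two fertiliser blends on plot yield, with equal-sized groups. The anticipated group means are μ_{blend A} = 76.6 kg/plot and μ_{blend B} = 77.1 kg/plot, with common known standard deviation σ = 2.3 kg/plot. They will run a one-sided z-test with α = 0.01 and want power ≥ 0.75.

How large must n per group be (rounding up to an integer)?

n = 382 per group

Standardized effect: d = |μ_{blend A} − μ_{blend B}| / σ = |76.6 − 77.1| / 2.3 = 0.2174
Set Φ(δ − 2.326) = 0.75; then δ − 2.326 = Φ⁻¹(0.75) = 0.674, giving δ = 3.001.
δ = d·√(n/2) ⇒ n = 2(δ/d)² = 2 × (3.001 / 0.2174)² = 381.09.
Rounding up, n = 382 per group.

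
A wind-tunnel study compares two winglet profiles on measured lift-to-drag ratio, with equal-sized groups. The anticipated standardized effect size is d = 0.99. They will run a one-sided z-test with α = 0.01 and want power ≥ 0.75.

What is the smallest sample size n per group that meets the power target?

For power 0.75 need Φ(δ − z_{0.01}) = 0.75, so δ = z_{0.01} + z_{0.25} = 2.326 + 0.674 = 3.001.
δ = d·√(n/2) ⇒ n = 2(δ/d)² = 2 × (3.001 / 0.99)² = 18.38.
Rounding up, n = 19 per group.

n = 19 per group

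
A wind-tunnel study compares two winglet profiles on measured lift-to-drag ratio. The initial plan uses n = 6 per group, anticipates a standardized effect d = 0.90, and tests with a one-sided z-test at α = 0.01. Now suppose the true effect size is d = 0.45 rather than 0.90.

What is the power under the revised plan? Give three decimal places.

With d = 0.45: δ = d·√(n/2) = 0.45 × √(6/2) = 0.7794. Critical value z_{0.01} = 2.326.
Revised power = P(Z > 2.326 − δ) = Φ(-1.547) = 0.0609.

Power ≈ 0.061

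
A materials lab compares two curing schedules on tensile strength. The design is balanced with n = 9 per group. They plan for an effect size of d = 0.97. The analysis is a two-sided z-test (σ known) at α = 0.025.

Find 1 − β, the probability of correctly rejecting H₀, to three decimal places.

Power ≈ 0.427

Noncentrality parameter: δ = d·√(n/2) = 0.97 × √(9/2) = 2.0577
Critical value for a two-sided test at α = 0.025: z_{α/2} = 2.241.
Power = Φ(δ − 2.241) + Φ(−δ − 2.241) = Φ(-0.184) + Φ(-4.299) = 0.4271 + 0.0000 = 0.4271.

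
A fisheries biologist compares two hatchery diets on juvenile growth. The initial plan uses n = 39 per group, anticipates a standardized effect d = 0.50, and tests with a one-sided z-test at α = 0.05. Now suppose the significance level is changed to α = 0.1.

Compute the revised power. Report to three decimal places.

δ = d·√(n/2) = 0.50 × √(39/2) = 2.2079 (unchanged). New critical value: z_{0.1} = 1.282.
Revised power = Φ(δ − 1.282) = Φ(0.926) = 0.8229.

Power ≈ 0.823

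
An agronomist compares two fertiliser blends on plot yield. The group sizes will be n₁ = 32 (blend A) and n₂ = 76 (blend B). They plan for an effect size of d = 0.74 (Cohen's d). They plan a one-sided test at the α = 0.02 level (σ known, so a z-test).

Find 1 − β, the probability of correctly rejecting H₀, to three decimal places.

Noncentrality parameter: δ = d / √(1/n₁ + 1/n₂) = 0.74 / √(1/32 + 1/76) = 3.5116
Critical value for a one-sided test at α = 0.02: z_α = 2.054.
Power = Φ(δ − 2.054) = Φ(1.458) = 0.9276.

Power ≈ 0.928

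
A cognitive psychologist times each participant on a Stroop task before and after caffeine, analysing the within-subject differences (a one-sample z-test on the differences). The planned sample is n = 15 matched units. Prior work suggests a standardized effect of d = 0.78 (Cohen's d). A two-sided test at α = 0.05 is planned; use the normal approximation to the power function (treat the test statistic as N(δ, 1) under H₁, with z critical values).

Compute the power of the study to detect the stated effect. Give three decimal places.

Power ≈ 0.856

Noncentrality parameter: δ = d·√n = 0.78 × √15 = 3.0209
Two-sided α = 0.05 → critical value z_{0.025} = 1.960.
Power = Φ(δ − 1.960) + Φ(−δ − 1.960) = Φ(1.061) + Φ(-4.981) = 0.8556 + 0.0000 = 0.8556.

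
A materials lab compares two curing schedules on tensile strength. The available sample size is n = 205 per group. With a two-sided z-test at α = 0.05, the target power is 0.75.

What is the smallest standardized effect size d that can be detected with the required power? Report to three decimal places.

Required noncentrality: δ = z_{0.025} + z_{0.25} = 1.960 + 0.674 = 2.634.
(The second rejection-region term Φ(−δ − z_{α/2}) is negligible and dropped.)
δ = d·√(n/2) ⇒ d = δ/√(n/2) = 2.634/√(205/2) = 0.2602.

d ≈ 0.260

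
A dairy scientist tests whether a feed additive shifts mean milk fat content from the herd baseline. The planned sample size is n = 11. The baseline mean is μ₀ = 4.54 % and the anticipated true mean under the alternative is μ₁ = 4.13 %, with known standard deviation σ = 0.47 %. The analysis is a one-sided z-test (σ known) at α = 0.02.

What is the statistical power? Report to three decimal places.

Power ≈ 0.799

Standardized effect: d = |μ₁ − μ₀| / σ = |4.13 − 4.54| / 0.47 = 0.8723
Noncentrality parameter: δ = d·√n = 0.8723 × √11 = 2.8932
Critical value for a one-sided test at α = 0.02: z_α = 2.054.
Power = P(Z > 2.054 − δ) = Φ(0.839) = 0.7994.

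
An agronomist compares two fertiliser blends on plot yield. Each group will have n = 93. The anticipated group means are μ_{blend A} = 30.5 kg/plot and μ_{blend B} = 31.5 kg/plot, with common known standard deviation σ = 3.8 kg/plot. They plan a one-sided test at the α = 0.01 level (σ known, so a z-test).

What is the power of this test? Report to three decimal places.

Standardized effect: d = |μ_{blend A} − μ_{blend B}| / σ = |30.5 − 31.5| / 3.8 = 0.2632
Noncentrality parameter: δ = d·√(n/2) = 0.2632 × √(93/2) = 1.7945
Critical value for a one-sided test at α = 0.01: z_α = 2.326.
Power = Φ(δ − 2.326) = Φ(-0.532) = 0.2974.

Power ≈ 0.297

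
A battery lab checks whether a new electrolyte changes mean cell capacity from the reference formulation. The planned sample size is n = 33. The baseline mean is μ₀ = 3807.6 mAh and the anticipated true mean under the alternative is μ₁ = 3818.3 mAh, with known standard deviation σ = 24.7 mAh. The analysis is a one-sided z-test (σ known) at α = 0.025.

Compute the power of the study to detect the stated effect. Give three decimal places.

Power ≈ 0.701

Standardized effect: d = |μ₁ − μ₀| / σ = |3818.3 − 3807.6| / 24.7 = 0.4332
Noncentrality parameter: δ = d·√n = 0.4332 × √33 = 2.4885
Critical value for a one-sided test at α = 0.025: z_α = 1.960.
Power = P(Z > 1.960 − δ) = Φ(0.529) = 0.7014.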